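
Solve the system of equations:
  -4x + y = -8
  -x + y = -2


Using Cramer's rule:
Determinant D = (-4)(1) - (-1)(1) = -4 + 1 = -3
Dx = (-8)(1) - (-2)(1) = -8 + 2 = -6
Dy = (-4)(-2) - (-1)(-8) = 8 - 8 = 0
x = Dx/D = -6/-3 = 2
y = Dy/D = 0/-3 = 0

x = 2, y = 0


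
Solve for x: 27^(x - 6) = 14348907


Express both sides with the same base.
14348907 = 27^5
Since the bases match, equate exponents: x - 6 = 5
So x = 5 - (-6) = 11

x = 11


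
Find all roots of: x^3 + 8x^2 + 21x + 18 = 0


Let p(x) = x^3 + 8x^2 + 21x + 18. By the rational root theorem (leading coefficient 1), any rational root is an integer divisor of 18: try ±1, ±2, ... in turn.
Test x = 1: value = 48 ≠ 0.
Test x = -1: value = 4 ≠ 0.
Test x = 2: value = 100 ≠ 0.
Test x = -2: value = 0 ✓, so (x + 2) is a factor.
Synthetic division by (x + 2): bring down 1; 1(-2) + 8 = 6; 6(-2) + 21 = 9; 9(-2) + 18 = 0 → quotient x^2 + 6x + 9, remainder 0.
Solve the quadratic x^2 + 6x + 9 = 0: discriminant = 6^2 - 4(1)(9) = 36 - 36 = 0.
Discriminant = 0, so a double root: x = -6/2 = -3.
Collecting all roots found:

x = -3 (multiplicity 2), x = -2


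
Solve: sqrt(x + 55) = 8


Square both sides: x + 55 = 8^2 = 64
x = 64 - 55 = 9
x = 9
Check: sqrt(1*9 + 55) = sqrt(64) = 8 ✓

x = 9


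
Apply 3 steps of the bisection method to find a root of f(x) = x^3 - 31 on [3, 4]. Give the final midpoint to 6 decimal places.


f(x) = x^3 - 31
f(3) = -4 < 0
f(4) = 33 > 0

Step 1: midpoint = (3.000000 + 4.000000)/2 = 3.500000
  f(3.500000) = 11.875000
  f(mid) > 0, so root is in [3.000000, 3.500000]

Step 2: midpoint = (3.000000 + 3.500000)/2 = 3.250000
  f(3.250000) = 3.328125
  f(mid) > 0, so root is in [3.000000, 3.250000]

Step 3: midpoint = (3.000000 + 3.250000)/2 = 3.125000
  f(3.125000) = -0.482422
  f(mid) < 0, so root is in [3.125000, 3.250000]

midpoint = 3.125000


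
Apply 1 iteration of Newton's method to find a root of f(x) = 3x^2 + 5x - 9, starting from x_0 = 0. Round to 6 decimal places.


Newton's method: x_(n+1) = x_n - f(x_n)/f'(x_n)
f(x) = 3x^2 + 5x - 9
f'(x) = 6x + 5

Iteration 1:
  f(0.000000) = -9.000000
  f'(0.000000) = 5.000000
  x_1 = 0.000000 - (-9.000000)/(5.000000) = 1.800000

x_1 = 1.800000


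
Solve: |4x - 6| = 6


An absolute value equation |expr| = 6 gives two cases:
Case 1: 4x - 6 = 6
  4x = 12, so x = 3
Case 2: 4x - 6 = -6
  4x = 0, so x = 0

x = 0, x = 3


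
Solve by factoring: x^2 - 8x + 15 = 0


We need two numbers that multiply to 15 and add to -8.
Those numbers are -5 and -3 (since (-5) * (-3) = 15 and (-5) + (-3) = -8).
So x^2 - 8x + 15 = (x - 5)(x - 3) = 0
Setting each factor to zero: x = 5 or x = 3

x = 3, x = 5


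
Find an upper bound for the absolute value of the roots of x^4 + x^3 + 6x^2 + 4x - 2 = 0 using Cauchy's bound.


Cauchy's bound: all roots r satisfy |r| <= 1 + max(|a_i/a_n|) for i = 0,...,n-1
where a_n is the leading coefficient.

Coefficients: [1, 1, 6, 4, -2]
Leading coefficient a_n = 1
Ratios |a_i/a_n|: 1, 6, 4, 2
Maximum ratio: 6
Cauchy's bound: |r| <= 1 + 6 = 7

Upper bound = 7


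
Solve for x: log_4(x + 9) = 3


Convert to exponential form: x + 9 = 4^3 = 64
x = 64 - 9 = 55
Check: log_4(55 + 9) = log_4(64) = log_4(64) = 3 ✓

x = 55


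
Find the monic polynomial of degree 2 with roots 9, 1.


A monic polynomial with roots 9, 1 is:
p(x) = (x - 9)(x - 1)
After multiplying by (x - 9): x - 9
After multiplying by (x - 1): x^2 - 10x + 9

x^2 - 10x + 9


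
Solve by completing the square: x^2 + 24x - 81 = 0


Start: x^2 + 24x - 81 = 0
Move constant: x^2 + 24x = 81
Half of 24 is 12, squared is 144
Add 144 to both sides: x^2 + 24x + 144 = 225
(x + 12)^2 = 225
x + 12 = ±15
x = -12 + 15 = 3 or x = -12 - 15 = -27

x = -27, x = 3


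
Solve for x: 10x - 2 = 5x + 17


Starting with: 10x - 2 = 5x + 17
Move all x terms to left: (10 - 5)x = 17 + 2
Simplify: 5x = 19
Divide both sides by 5: x = 19/5

x = 19/5


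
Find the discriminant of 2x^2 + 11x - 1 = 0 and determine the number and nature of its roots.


For ax^2 + bx + c = 0, discriminant D = b^2 - 4ac
Here a = 2, b = 11, c = -1
D = (11)^2 - 4(2)(-1) = 121 + 8 = 129

D = 129 > 0 but not a perfect square
The equation has 2 distinct real irrational roots.

Discriminant = 129, 2 distinct real irrational roots


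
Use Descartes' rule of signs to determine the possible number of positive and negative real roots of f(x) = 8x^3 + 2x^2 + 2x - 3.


Descartes' rule of signs:

For positive roots, count sign changes in f(x) = 8x^3 + 2x^2 + 2x - 3:
Signs of coefficients: +, +, +, -
Number of sign changes: 1
Possible positive real roots: 1

For negative roots, examine f(-x) = -8x^3 + 2x^2 - 2x - 3:
Signs of coefficients: -, +, -, -
Number of sign changes: 2
Possible negative real roots: 2, 0

Positive roots: 1; Negative roots: 2 or 0


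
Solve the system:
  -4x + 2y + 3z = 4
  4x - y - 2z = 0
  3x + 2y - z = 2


Using Cramer's rule. Expand each determinant along the first row.
D  = (-4)*[(-1)*(-1) - (-2)*2] - 2*[4*(-1) - (-2)*3] + 3*[4*2 - (-1)*3]
  = (-4)*(5) - 2*(2) + 3*(11) = 9
Dx = 4*[(-1)*(-1) - (-2)*2] - 2*[0*(-1) - (-2)*2] + 3*[0*2 - (-1)*2]
  = 4*(5) - 2*(4) + 3*(2) = 18
Dy = (-4)*[0*(-1) - (-2)*2] - 4*[4*(-1) - (-2)*3] + 3*[4*2 - 0*3]
  = (-4)*(4) - 4*(2) + 3*(8) = 0
Dz = (-4)*[(-1)*2 - 0*2] - 2*[4*2 - 0*3] + 4*[4*2 - (-1)*3]
  = (-4)*(-2) - 2*(8) + 4*(11) = 36
x = Dx/D = 18/9 = 2, y = Dy/D = 0/9 = 0, z = Dz/D = 36/9 = 4
Check eq1: (-4)(2) + (2)(0) + (3)(4) = 4 = 4 ✓
Check eq2: (4)(2) + (-1)(0) + (-2)(4) = 0 = 0 ✓
Check eq3: (3)(2) + (2)(0) + (-1)(4) = 2 = 2 ✓

x = 2, y = 0, z = 4


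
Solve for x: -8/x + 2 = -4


Subtract 2 from both sides: -8/x = -6
Multiply both sides by x: -8 = -6 * x
Divide by -6: x = 4/3

x = 4/3


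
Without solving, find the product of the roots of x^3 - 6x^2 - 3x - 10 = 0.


By Vieta's formulas for x^3 + bx^2 + cx + d = 0:
  r1 + r2 + r3 = -b/a = 6
  r1*r2 + r1*r3 + r2*r3 = c/a = -3
  r1*r2*r3 = -d/a = 10


Product = 10


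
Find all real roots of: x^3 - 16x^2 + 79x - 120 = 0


Let p(x) = x^3 - 16x^2 + 79x - 120. By the rational root theorem (leading coefficient 1), any rational root is an integer divisor of 120: try ±1, ±2, ... in turn.
Test x = 1: value = -56 ≠ 0.
Test x = -1: value = -216 ≠ 0.
Test x = 2: value = -18 ≠ 0.
Test x = -2: value = -350 ≠ 0.
Test x = 3: value = 0 ✓, so (x - 3) is a factor.
Synthetic division by (x - 3): bring down 1; 1(3) - 16 = -13; (-13)(3) + 79 = 40; 40(3) - 120 = 0 → quotient x^2 - 13x + 40, remainder 0.
Solve the quadratic x^2 - 13x + 40 = 0: discriminant = (-13)^2 - 4(1)(40) = 169 - 160 = 9.
sqrt(9) = 3, so x = (13 ± 3)/2: x = 8 or x = 5.

x = 3, x = 5, x = 8


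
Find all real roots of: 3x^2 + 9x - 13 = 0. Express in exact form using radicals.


Using the quadratic formula: x = (-b ± sqrt(b^2 - 4ac)) / (2a)
Here a = 3, b = 9, c = -13
Discriminant = b^2 - 4ac = 9^2 - 4(3)(-13) = 81 + 156 = 237
Since discriminant = 237 > 0, there are two real roots.
x = (-9 ± sqrt(237)) / 6
Numerically: x ≈ 1.0658 or x ≈ -4.0658

x = (-9 + sqrt(237)) / 6 or x = (-9 - sqrt(237)) / 6


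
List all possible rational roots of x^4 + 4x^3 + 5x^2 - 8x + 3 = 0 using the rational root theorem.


Rational root theorem: possible roots are ±p/q where:
  p divides the constant term (3): p ∈ {1, 3}
  q divides the leading coefficient (1): q ∈ {1}

All possible rational roots: -3, -1, 1, 3

-3, -1, 1, 3


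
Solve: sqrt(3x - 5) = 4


Square both sides: 3x - 5 = 4^2 = 16
3x = 16 + 5 = 21
x = 7
Check: sqrt(3*7 - 5) = sqrt(16) = 4 ✓

x = 7


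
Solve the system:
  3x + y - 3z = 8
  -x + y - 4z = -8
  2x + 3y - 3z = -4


Using Cramer's rule. Expand each determinant along the first row.
D  = 3*[1*(-3) - (-4)*3] - 1*[(-1)*(-3) - (-4)*2] + (-3)*[(-1)*3 - 1*2]
  = 3*(9) - 1*(11) + (-3)*(-5) = 31
Dx = 8*[1*(-3) - (-4)*3] - 1*[(-8)*(-3) - (-4)*(-4)] + (-3)*[(-8)*3 - 1*(-4)]
  = 8*(9) - 1*(8) + (-3)*(-20) = 124
Dy = 3*[(-8)*(-3) - (-4)*(-4)] - 8*[(-1)*(-3) - (-4)*2] + (-3)*[(-1)*(-4) - (-8)*2]
  = 3*(8) - 8*(11) + (-3)*(20) = -124
Dz = 3*[1*(-4) - (-8)*3] - 1*[(-1)*(-4) - (-8)*2] + 8*[(-1)*3 - 1*2]
  = 3*(20) - 1*(20) + 8*(-5) = 0
x = Dx/D = 124/31 = 4, y = Dy/D = -124/31 = -4, z = Dz/D = 0/31 = 0
Check eq1: (3)(4) + (1)(-4) + (-3)(0) = 8 = 8 ✓
Check eq2: (-1)(4) + (1)(-4) + (-4)(0) = -8 = -8 ✓
Check eq3: (2)(4) + (3)(-4) + (-3)(0) = -4 = -4 ✓

x = 4, y = -4, z = 0


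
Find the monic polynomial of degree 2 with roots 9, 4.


A monic polynomial with roots 9, 4 is:
p(x) = (x - 9)(x - 4)
After multiplying by (x - 9): x - 9
After multiplying by (x - 4): x^2 - 13x + 36

x^2 - 13x + 36


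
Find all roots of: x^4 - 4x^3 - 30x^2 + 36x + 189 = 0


Let p(x) = x^4 - 4x^3 - 30x^2 + 36x + 189. By the rational root theorem (leading coefficient 1), any rational root is an integer divisor of 189: try ±1, ±2, ... in turn.
Test x = 1: value = 192 ≠ 0.
Test x = -1: value = 128 ≠ 0.
Test x = 3: value = 0 ✓, so (x - 3) is a factor.
Synthetic division by (x - 3): bring down 1; 1(3) - 4 = -1; (-1)(3) - 30 = -33; (-33)(3) + 36 = -63; (-63)(3) + 189 = 0 → quotient x^3 - x^2 - 33x - 63, remainder 0.
Continue with the quotient x^3 - x^2 - 33x - 63 (candidates must divide 63; re-test x = 3 first in case it repeats).
Test x = 3: value = -144 ≠ 0.
Test x = -3: value = 0 ✓, so (x + 3) is a factor.
Synthetic division by (x + 3): bring down 1; 1(-3) - 1 = -4; (-4)(-3) - 33 = -21; (-21)(-3) - 63 = 0 → quotient x^2 - 4x - 21, remainder 0.
Solve the quadratic x^2 - 4x - 21 = 0: discriminant = (-4)^2 - 4(1)(-21) = 16 + 84 = 100.
sqrt(100) = 10, so x = (4 ± 10)/2: x = 7 or x = -3.
Collecting all roots found:

x = -3 (multiplicity 2), x = 3, x = 7


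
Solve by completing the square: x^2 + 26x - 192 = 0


Start: x^2 + 26x - 192 = 0
Move constant: x^2 + 26x = 192
Half of 26 is 13, squared is 169
Add 169 to both sides: x^2 + 26x + 169 = 361
(x + 13)^2 = 361
x + 13 = ±19
x = -13 + 19 = 6 or x = -13 - 19 = -32

x = -32, x = 6


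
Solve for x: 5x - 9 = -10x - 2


Starting with: 5x - 9 = -10x - 2
Move all x terms to left: (5 + 10)x = -2 + 9
Simplify: 15x = 7
Divide both sides by 15: x = 7/15

x = 7/15


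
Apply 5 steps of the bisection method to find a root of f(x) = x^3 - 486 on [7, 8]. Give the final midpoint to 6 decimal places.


f(x) = x^3 - 486
f(7) = -143 < 0
f(8) = 26 > 0

Step 1: midpoint = (7.000000 + 8.000000)/2 = 7.500000
  f(7.500000) = -64.125000
  f(mid) < 0, so root is in [7.500000, 8.000000]

Step 2: midpoint = (7.500000 + 8.000000)/2 = 7.750000
  f(7.750000) = -20.515625
  f(mid) < 0, so root is in [7.750000, 8.000000]

Step 3: midpoint = (7.750000 + 8.000000)/2 = 7.875000
  f(7.875000) = 2.373047
  f(mid) > 0, so root is in [7.750000, 7.875000]

Step 4: midpoint = (7.750000 + 7.875000)/2 = 7.812500
  f(7.812500) = -9.162842
  f(mid) < 0, so root is in [7.812500, 7.875000]

Step 5: midpoint = (7.812500 + 7.875000)/2 = 7.843750
  f(7.843750) = -3.417877
  f(mid) < 0, so root is in [7.843750, 7.875000]

midpoint = 7.843750


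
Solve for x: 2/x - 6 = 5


Subtract -6 from both sides: 2/x = 11
Multiply both sides by x: 2 = 11 * x
Divide by 11: x = 2/11

x = 2/11


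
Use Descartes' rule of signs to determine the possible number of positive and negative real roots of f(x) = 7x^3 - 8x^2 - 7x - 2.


Descartes' rule of signs:

For positive roots, count sign changes in f(x) = 7x^3 - 8x^2 - 7x - 2:
Signs of coefficients: +, -, -, -
Number of sign changes: 1
Possible positive real roots: 1

For negative roots, examine f(-x) = -7x^3 - 8x^2 + 7x - 2:
Signs of coefficients: -, -, +, -
Number of sign changes: 2
Possible negative real roots: 2, 0

Positive roots: 1; Negative roots: 2 or 0


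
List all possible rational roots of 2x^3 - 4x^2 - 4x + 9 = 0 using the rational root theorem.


Rational root theorem: possible roots are ±p/q where:
  p divides the constant term (9): p ∈ {1, 3, 9}
  q divides the leading coefficient (2): q ∈ {1, 2}

All possible rational roots: -9, -9/2, -3, -3/2, -1, -1/2, 1/2, 1, 3/2, 3, 9/2, 9

-9, -9/2, -3, -3/2, -1, -1/2, 1/2, 1, 3/2, 3, 9/2, 9


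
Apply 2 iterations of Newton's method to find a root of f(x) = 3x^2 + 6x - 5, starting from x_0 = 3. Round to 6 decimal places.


Newton's method: x_(n+1) = x_n - f(x_n)/f'(x_n)
f(x) = 3x^2 + 6x - 5
f'(x) = 6x + 6

Iteration 1:
  f(3.000000) = 40.000000
  f'(3.000000) = 24.000000
  x_1 = 3.000000 - (40.000000)/(24.000000) = 1.333333

Iteration 2:
  f(1.333333) = 8.333333
  f'(1.333333) = 14.000000
  x_2 = 1.333333 - (8.333333)/(14.000000) = 0.738095

x_2 = 0.738095


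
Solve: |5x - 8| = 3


An absolute value equation |expr| = 3 gives two cases:
Case 1: 5x - 8 = 3
  5x = 11, so x = 11/5
Case 2: 5x - 8 = -3
  5x = 5, so x = 1

x = 1, x = 11/5


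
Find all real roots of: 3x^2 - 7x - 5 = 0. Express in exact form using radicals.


Using the quadratic formula: x = (-b ± sqrt(b^2 - 4ac)) / (2a)
Here a = 3, b = -7, c = -5
Discriminant = b^2 - 4ac = (-7)^2 - 4(3)(-5) = 49 + 60 = 109
Since discriminant = 109 > 0, there are two real roots.
x = (7 ± sqrt(109)) / 6
Numerically: x ≈ 2.9067 or x ≈ -0.5734

x = (7 + sqrt(109)) / 6 or x = (7 - sqrt(109)) / 6


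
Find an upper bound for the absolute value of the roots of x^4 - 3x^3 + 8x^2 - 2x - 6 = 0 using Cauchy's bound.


Cauchy's bound: all roots r satisfy |r| <= 1 + max(|a_i/a_n|) for i = 0,...,n-1
where a_n is the leading coefficient.

Coefficients: [1, -3, 8, -2, -6]
Leading coefficient a_n = 1
Ratios |a_i/a_n|: 3, 8, 2, 6
Maximum ratio: 8
Cauchy's bound: |r| <= 1 + 8 = 9

Upper bound = 9


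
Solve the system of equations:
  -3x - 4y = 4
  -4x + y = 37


Using Cramer's rule:
Determinant D = (-3)(1) - (-4)(-4) = -3 - 16 = -19
Dx = (4)(1) - (37)(-4) = 4 + 148 = 152
Dy = (-3)(37) - (-4)(4) = -111 + 16 = -95
x = Dx/D = 152/-19 = -8
y = Dy/D = -95/-19 = 5

x = -8, y = 5


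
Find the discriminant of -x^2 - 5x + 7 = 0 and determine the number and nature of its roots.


For ax^2 + bx + c = 0, discriminant D = b^2 - 4ac
Here a = -1, b = -5, c = 7
D = (-5)^2 - 4(-1)(7) = 25 + 28 = 53

D = 53 > 0 but not a perfect square
The equation has 2 distinct real irrational roots.

Discriminant = 53, 2 distinct real irrational roots


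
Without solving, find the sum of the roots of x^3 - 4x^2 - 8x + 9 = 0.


By Vieta's formulas for x^3 + bx^2 + cx + d = 0:
  r1 + r2 + r3 = -b/a = 4
  r1*r2 + r1*r3 + r2*r3 = c/a = -8
  r1*r2*r3 = -d/a = -9


Sum = 4


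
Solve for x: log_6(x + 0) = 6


Convert to exponential form: x + 0 = 6^6 = 46656
x = 46656 - 0 = 46656
Check: log_6(46656 + 0) = log_6(46656) = log_6(46656) = 6 ✓

x = 46656


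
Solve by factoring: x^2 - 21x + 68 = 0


We need two numbers that multiply to 68 and add to -21.
Those numbers are -4 and -17 (since (-4) * (-17) = 68 and (-4) + (-17) = -21).
So x^2 - 21x + 68 = (x - 4)(x - 17) = 0
Setting each factor to zero: x = 4 or x = 17

x = 4, x = 17


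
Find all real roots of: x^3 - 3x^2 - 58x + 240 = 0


Let p(x) = x^3 - 3x^2 - 58x + 240. By the rational root theorem (leading coefficient 1), any rational root is an integer divisor of 240: try ±1, ±2, ... in turn.
Test x = 1: value = 180 ≠ 0.
Test x = -1: value = 294 ≠ 0.
Test x = 2: value = 120 ≠ 0.
Test x = -2: value = 336 ≠ 0.
Test x = 3: value = 66 ≠ 0.
Test x = -3: value = 360 ≠ 0.
Test x = 4: value = 24 ≠ 0.
Test x = -4: value = 360 ≠ 0.
Test x = 5: value = 0 ✓, so (x - 5) is a factor.
Synthetic division by (x - 5): bring down 1; 1(5) - 3 = 2; 2(5) - 58 = -48; (-48)(5) + 240 = 0 → quotient x^2 + 2x - 48, remainder 0.
Solve the quadratic x^2 + 2x - 48 = 0: discriminant = 2^2 - 4(1)(-48) = 4 + 192 = 196.
sqrt(196) = 14, so x = (-2 ± 14)/2: x = 6 or x = -8.

x = -8, x = 5, x = 6


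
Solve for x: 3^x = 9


Express both sides with the same base.
9 = 3^2
Since the bases match: x = 2

x = 2


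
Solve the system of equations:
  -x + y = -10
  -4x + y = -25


Using Cramer's rule:
Determinant D = (-1)(1) - (-4)(1) = -1 + 4 = 3
Dx = (-10)(1) - (-25)(1) = -10 + 25 = 15
Dy = (-1)(-25) - (-4)(-10) = 25 - 40 = -15
x = Dx/D = 15/3 = 5
y = Dy/D = -15/3 = -5

x = 5, y = -5


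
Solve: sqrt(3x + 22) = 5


Square both sides: 3x + 22 = 5^2 = 25
3x = 25 - 22 = 3
x = 1
Check: sqrt(3*1 + 22) = sqrt(25) = 5 ✓

x = 1


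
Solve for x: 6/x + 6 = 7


Subtract 6 from both sides: 6/x = 1
Multiply both sides by x: 6 = 1 * x
Divide by 1: x = 6

x = 6


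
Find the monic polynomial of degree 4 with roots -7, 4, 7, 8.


A monic polynomial with roots -7, 4, 7, 8 is:
p(x) = (x + 7)(x - 4)(x - 7)(x - 8)
After multiplying by (x + 7): x + 7
After multiplying by (x - 4): x^2 + 3x - 28
After multiplying by (x - 7): x^3 - 4x^2 - 49x + 196
After multiplying by (x - 8): x^4 - 12x^3 - 17x^2 + 588x - 1568

x^4 - 12x^3 - 17x^2 + 588x - 1568


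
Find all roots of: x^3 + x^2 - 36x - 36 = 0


Let p(x) = x^3 + x^2 - 36x - 36. By the rational root theorem (leading coefficient 1), any rational root is an integer divisor of 36: try ±1, ±2, ... in turn.
Test x = 1: value = -70 ≠ 0.
Test x = -1: value = 0 ✓, so (x + 1) is a factor.
Synthetic division by (x + 1): bring down 1; 1(-1) + 1 = 0; 0(-1) - 36 = -36; (-36)(-1) - 36 = 0 → quotient x^2 - 36, remainder 0.
Solve the quadratic x^2 - 36 = 0: discriminant = 0^2 - 4(1)(-36) = 0 + 144 = 144.
sqrt(144) = 12, so x = (0 ± 12)/2: x = 6 or x = -6.
Collecting all roots found:

x = -6, x = -1, x = 6


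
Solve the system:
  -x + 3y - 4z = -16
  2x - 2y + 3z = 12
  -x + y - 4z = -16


Using Cramer's rule. Expand each determinant along the first row.
D  = (-1)*[(-2)*(-4) - 3*1] - 3*[2*(-4) - 3*(-1)] + (-4)*[2*1 - (-2)*(-1)]
  = (-1)*(5) - 3*(-5) + (-4)*(0) = 10
Dx = (-16)*[(-2)*(-4) - 3*1] - 3*[12*(-4) - 3*(-16)] + (-4)*[12*1 - (-2)*(-16)]
  = (-16)*(5) - 3*(0) + (-4)*(-20) = 0
Dy = (-1)*[12*(-4) - 3*(-16)] - (-16)*[2*(-4) - 3*(-1)] + (-4)*[2*(-16) - 12*(-1)]
  = (-1)*(0) - (-16)*(-5) + (-4)*(-20) = 0
Dz = (-1)*[(-2)*(-16) - 12*1] - 3*[2*(-16) - 12*(-1)] + (-16)*[2*1 - (-2)*(-1)]
  = (-1)*(20) - 3*(-20) + (-16)*(0) = 40
x = Dx/D = 0/10 = 0, y = Dy/D = 0/10 = 0, z = Dz/D = 40/10 = 4
Check eq1: (-1)(0) + (3)(0) + (-4)(4) = -16 = -16 ✓
Check eq2: (2)(0) + (-2)(0) + (3)(4) = 12 = 12 ✓
Check eq3: (-1)(0) + (1)(0) + (-4)(4) = -16 = -16 ✓

x = 0, y = 0, z = 4


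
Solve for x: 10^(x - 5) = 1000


Express both sides with the same base.
1000 = 10^3
Since the bases match, equate exponents: x - 5 = 3
So x = 3 - (-5) = 8

x = 8


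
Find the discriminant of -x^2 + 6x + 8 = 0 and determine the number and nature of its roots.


For ax^2 + bx + c = 0, discriminant D = b^2 - 4ac
Here a = -1, b = 6, c = 8
D = (6)^2 - 4(-1)(8) = 36 + 32 = 68

D = 68 > 0 but not a perfect square
The equation has 2 distinct real irrational roots.

Discriminant = 68, 2 distinct real irrational roots


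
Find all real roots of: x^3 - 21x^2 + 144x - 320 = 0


Let p(x) = x^3 - 21x^2 + 144x - 320. By the rational root theorem (leading coefficient 1), any rational root is an integer divisor of 320: try ±1, ±2, ... in turn.
Test x = 1: value = -196 ≠ 0.
Test x = -1: value = -486 ≠ 0.
Test x = 2: value = -108 ≠ 0.
Test x = -2: value = -700 ≠ 0.
Test x = 4: value = -16 ≠ 0.
Test x = -4: value = -1296 ≠ 0.
Test x = 5: value = 0 ✓, so (x - 5) is a factor.
Synthetic division by (x - 5): bring down 1; 1(5) - 21 = -16; (-16)(5) + 144 = 64; 64(5) - 320 = 0 → quotient x^2 - 16x + 64, remainder 0.
Solve the quadratic x^2 - 16x + 64 = 0: discriminant = (-16)^2 - 4(1)(64) = 256 - 256 = 0.
Discriminant = 0, so a double root: x = 16/2 = 8.

x = 5, x = 8 (multiplicity 2)


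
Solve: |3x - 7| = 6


An absolute value equation |expr| = 6 gives two cases:
Case 1: 3x - 7 = 6
  3x = 13, so x = 13/3
Case 2: 3x - 7 = -6
  3x = 1, so x = 1/3

x = 1/3, x = 13/3


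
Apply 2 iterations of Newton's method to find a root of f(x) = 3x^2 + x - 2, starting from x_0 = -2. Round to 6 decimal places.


Newton's method: x_(n+1) = x_n - f(x_n)/f'(x_n)
f(x) = 3x^2 + x - 2
f'(x) = 6x + 1

Iteration 1:
  f(-2.000000) = 8.000000
  f'(-2.000000) = -11.000000
  x_1 = -2.000000 - (8.000000)/(-11.000000) = -1.272727

Iteration 2:
  f(-1.272727) = 1.586777
  f'(-1.272727) = -6.636364
  x_2 = -1.272727 - (1.586777)/(-6.636364) = -1.033624

x_2 = -1.033624


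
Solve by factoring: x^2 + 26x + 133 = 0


We need two numbers that multiply to 133 and add to 26.
Those numbers are 19 and 7 (since 19 * 7 = 133 and 19 + 7 = 26).
So x^2 + 26x + 133 = (x + 19)(x + 7) = 0
Setting each factor to zero: x = -19 or x = -7

x = -19, x = -7


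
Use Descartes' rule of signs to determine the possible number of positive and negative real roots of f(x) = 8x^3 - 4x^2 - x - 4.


Descartes' rule of signs:

For positive roots, count sign changes in f(x) = 8x^3 - 4x^2 - x - 4:
Signs of coefficients: +, -, -, -
Number of sign changes: 1
Possible positive real roots: 1

For negative roots, examine f(-x) = -8x^3 - 4x^2 + x - 4:
Signs of coefficients: -, -, +, -
Number of sign changes: 2
Possible negative real roots: 2, 0

Positive roots: 1; Negative roots: 2 or 0


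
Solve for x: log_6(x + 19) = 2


Convert to exponential form: x + 19 = 6^2 = 36
x = 36 - 19 = 17
Check: log_6(17 + 19) = log_6(36) = log_6(36) = 2 ✓

x = 17


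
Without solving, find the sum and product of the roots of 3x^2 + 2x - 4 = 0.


By Vieta's formulas for ax^2 + bx + c = 0:
  Sum of roots = -b/a
  Product of roots = c/a

Here a = 3, b = 2, c = -4
Sum = -(2)/3 = -2/3
Product = -4/3 = -4/3

Sum = -2/3, Product = -4/3


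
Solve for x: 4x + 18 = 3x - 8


Starting with: 4x + 18 = 3x - 8
Move all x terms to left: (4 - 3)x = -8 - 18
Simplify: x = -26
Divide both sides by 1: x = -26

x = -26


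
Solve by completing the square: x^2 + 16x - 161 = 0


Start: x^2 + 16x - 161 = 0
Move constant: x^2 + 16x = 161
Half of 16 is 8, squared is 64
Add 64 to both sides: x^2 + 16x + 64 = 225
(x + 8)^2 = 225
x + 8 = ±15
x = -8 + 15 = 7 or x = -8 - 15 = -23

x = -23, x = 7


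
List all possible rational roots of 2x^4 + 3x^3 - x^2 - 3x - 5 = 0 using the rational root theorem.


Rational root theorem: possible roots are ±p/q where:
  p divides the constant term (-5): p ∈ {1, 5}
  q divides the leading coefficient (2): q ∈ {1, 2}

All possible rational roots: -5, -5/2, -1, -1/2, 1/2, 1, 5/2, 5

-5, -5/2, -1, -1/2, 1/2, 1, 5/2, 5


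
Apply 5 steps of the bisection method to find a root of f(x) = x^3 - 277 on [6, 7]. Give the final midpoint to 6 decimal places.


f(x) = x^3 - 277
f(6) = -61 < 0
f(7) = 66 > 0

Step 1: midpoint = (6.000000 + 7.000000)/2 = 6.500000
  f(6.500000) = -2.375000
  f(mid) < 0, so root is in [6.500000, 7.000000]

Step 2: midpoint = (6.500000 + 7.000000)/2 = 6.750000
  f(6.750000) = 30.546875
  f(mid) > 0, so root is in [6.500000, 6.750000]

Step 3: midpoint = (6.500000 + 6.750000)/2 = 6.625000
  f(6.625000) = 13.775391
  f(mid) > 0, so root is in [6.500000, 6.625000]

Step 4: midpoint = (6.500000 + 6.625000)/2 = 6.562500
  f(6.562500) = 5.623291
  f(mid) > 0, so root is in [6.500000, 6.562500]

Step 5: midpoint = (6.500000 + 6.562500)/2 = 6.531250
  f(6.531250) = 1.605011
  f(mid) > 0, so root is in [6.500000, 6.531250]

midpoint = 6.531250


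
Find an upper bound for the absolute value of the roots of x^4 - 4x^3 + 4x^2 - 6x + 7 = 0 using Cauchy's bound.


Cauchy's bound: all roots r satisfy |r| <= 1 + max(|a_i/a_n|) for i = 0,...,n-1
where a_n is the leading coefficient.

Coefficients: [1, -4, 4, -6, 7]
Leading coefficient a_n = 1
Ratios |a_i/a_n|: 4, 4, 6, 7
Maximum ratio: 7
Cauchy's bound: |r| <= 1 + 7 = 8

Upper bound = 8


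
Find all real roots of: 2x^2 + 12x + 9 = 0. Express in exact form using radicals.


Using the quadratic formula: x = (-b ± sqrt(b^2 - 4ac)) / (2a)
Here a = 2, b = 12, c = 9
Discriminant = b^2 - 4ac = 12^2 - 4(2)(9) = 144 - 72 = 72
Since discriminant = 72 > 0, there are two real roots.
x = (-12 ± 6*sqrt(2)) / 4
Simplifying: x = (-6 ± 3*sqrt(2)) / 2
Numerically: x ≈ -0.8787 or x ≈ -5.1213

x = (-6 + 3*sqrt(2)) / 2 or x = (-6 - 3*sqrt(2)) / 2


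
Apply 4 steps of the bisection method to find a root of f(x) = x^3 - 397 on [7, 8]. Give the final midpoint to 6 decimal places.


f(x) = x^3 - 397
f(7) = -54 < 0
f(8) = 115 > 0

Step 1: midpoint = (7.000000 + 8.000000)/2 = 7.500000
  f(7.500000) = 24.875000
  f(mid) > 0, so root is in [7.000000, 7.500000]

Step 2: midpoint = (7.000000 + 7.500000)/2 = 7.250000
  f(7.250000) = -15.921875
  f(mid) < 0, so root is in [7.250000, 7.500000]

Step 3: midpoint = (7.250000 + 7.500000)/2 = 7.375000
  f(7.375000) = 4.130859
  f(mid) > 0, so root is in [7.250000, 7.375000]

Step 4: midpoint = (7.250000 + 7.375000)/2 = 7.312500
  f(7.312500) = -5.981201
  f(mid) < 0, so root is in [7.312500, 7.375000]

midpoint = 7.312500


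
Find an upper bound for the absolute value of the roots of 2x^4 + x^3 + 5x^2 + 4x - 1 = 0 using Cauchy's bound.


Cauchy's bound: all roots r satisfy |r| <= 1 + max(|a_i/a_n|) for i = 0,...,n-1
where a_n is the leading coefficient.

Coefficients: [2, 1, 5, 4, -1]
Leading coefficient a_n = 2
Ratios |a_i/a_n|: 1/2, 5/2, 2, 1/2
Maximum ratio: 5/2
Cauchy's bound: |r| <= 1 + 5/2 = 7/2

Upper bound = 7/2


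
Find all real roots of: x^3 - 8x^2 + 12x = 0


The constant term is 0, so x = 0 is a root. Factor out x:
  x(x^2 - 8x + 12) = 0
Solve the quadratic x^2 - 8x + 12 = 0: discriminant = (-8)^2 - 4(1)(12) = 64 - 48 = 16.
sqrt(16) = 4, so x = (8 ± 4)/2: x = 6 or x = 2.

x = 0, x = 2, x = 6


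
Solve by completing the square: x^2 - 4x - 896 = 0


Start: x^2 - 4x - 896 = 0
Move constant: x^2 - 4x = 896
Half of -4 is -2, squared is 4
Add 4 to both sides: x^2 - 4x + 4 = 900
(x - 2)^2 = 900
x - 2 = ±30
x = 2 + 30 = 32 or x = 2 - 30 = -28

x = -28, x = 32


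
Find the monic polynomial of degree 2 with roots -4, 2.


A monic polynomial with roots -4, 2 is:
p(x) = (x + 4)(x - 2)
After multiplying by (x + 4): x + 4
After multiplying by (x - 2): x^2 + 2x - 8

x^2 + 2x - 8


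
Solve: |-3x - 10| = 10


An absolute value equation |expr| = 10 gives two cases:
Case 1: -3x - 10 = 10
  -3x = 20, so x = -20/3
Case 2: -3x - 10 = -10
  -3x = 0, so x = 0

x = -20/3, x = 0


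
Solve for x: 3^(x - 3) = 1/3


Express both sides with the same base.
1/3 = 3^(-1)
Since the bases match, equate exponents: x - 3 = -1
So x = -1 - (-3) = 2

x = 2


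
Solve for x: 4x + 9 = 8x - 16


Starting with: 4x + 9 = 8x - 16
Move all x terms to left: (4 - 8)x = -16 - 9
Simplify: -4x = -25
Divide both sides by -4: x = 25/4

x = 25/4


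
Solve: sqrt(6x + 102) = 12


Square both sides: 6x + 102 = 12^2 = 144
6x = 144 - 102 = 42
x = 7
Check: sqrt(6*7 + 102) = sqrt(144) = 12 ✓

x = 7


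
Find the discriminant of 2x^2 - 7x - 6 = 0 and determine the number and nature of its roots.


For ax^2 + bx + c = 0, discriminant D = b^2 - 4ac
Here a = 2, b = -7, c = -6
D = (-7)^2 - 4(2)(-6) = 49 + 48 = 97

D = 97 > 0 but not a perfect square
The equation has 2 distinct real irrational roots.

Discriminant = 97, 2 distinct real irrational roots


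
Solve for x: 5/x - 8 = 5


Subtract -8 from both sides: 5/x = 13
Multiply both sides by x: 5 = 13 * x
Divide by 13: x = 5/13

x = 5/13


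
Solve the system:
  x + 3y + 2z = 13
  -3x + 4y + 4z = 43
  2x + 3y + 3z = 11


Using Cramer's rule. Expand each determinant along the first row.
D  = 1*[4*3 - 4*3] - 3*[(-3)*3 - 4*2] + 2*[(-3)*3 - 4*2]
  = 1*(0) - 3*(-17) + 2*(-17) = 17
Dx = 13*[4*3 - 4*3] - 3*[43*3 - 4*11] + 2*[43*3 - 4*11]
  = 13*(0) - 3*(85) + 2*(85) = -85
Dy = 1*[43*3 - 4*11] - 13*[(-3)*3 - 4*2] + 2*[(-3)*11 - 43*2]
  = 1*(85) - 13*(-17) + 2*(-119) = 68
Dz = 1*[4*11 - 43*3] - 3*[(-3)*11 - 43*2] + 13*[(-3)*3 - 4*2]
  = 1*(-85) - 3*(-119) + 13*(-17) = 51
x = Dx/D = -85/17 = -5, y = Dy/D = 68/17 = 4, z = Dz/D = 51/17 = 3
Check eq1: (1)(-5) + (3)(4) + (2)(3) = 13 = 13 ✓
Check eq2: (-3)(-5) + (4)(4) + (4)(3) = 43 = 43 ✓
Check eq3: (2)(-5) + (3)(4) + (3)(3) = 11 = 11 ✓

x = -5, y = 4, z = 3


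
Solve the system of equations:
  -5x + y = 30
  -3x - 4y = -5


Using Cramer's rule:
Determinant D = (-5)(-4) - (-3)(1) = 20 + 3 = 23
Dx = (30)(-4) - (-5)(1) = -120 + 5 = -115
Dy = (-5)(-5) - (-3)(30) = 25 + 90 = 115
x = Dx/D = -115/23 = -5
y = Dy/D = 115/23 = 5

x = -5, y = 5


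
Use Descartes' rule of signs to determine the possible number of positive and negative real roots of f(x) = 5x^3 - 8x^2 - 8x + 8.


Descartes' rule of signs:

For positive roots, count sign changes in f(x) = 5x^3 - 8x^2 - 8x + 8:
Signs of coefficients: +, -, -, +
Number of sign changes: 2
Possible positive real roots: 2, 0

For negative roots, examine f(-x) = -5x^3 - 8x^2 + 8x + 8:
Signs of coefficients: -, -, +, +
Number of sign changes: 1
Possible negative real roots: 1

Positive roots: 2 or 0; Negative roots: 1


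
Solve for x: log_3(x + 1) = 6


Convert to exponential form: x + 1 = 3^6 = 729
x = 729 - 1 = 728
Check: log_3(728 + 1) = log_3(729) = log_3(729) = 6 ✓

x = 728


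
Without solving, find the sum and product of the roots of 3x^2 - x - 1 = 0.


By Vieta's formulas for ax^2 + bx + c = 0:
  Sum of roots = -b/a
  Product of roots = c/a

Here a = 3, b = -1, c = -1
Sum = -(-1)/3 = 1/3
Product = -1/3 = -1/3

Sum = 1/3, Product = -1/3


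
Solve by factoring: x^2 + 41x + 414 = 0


We need two numbers that multiply to 414 and add to 41.
Those numbers are 23 and 18 (since 23 * 18 = 414 and 23 + 18 = 41).
So x^2 + 41x + 414 = (x + 23)(x + 18) = 0
Setting each factor to zero: x = -23 or x = -18

x = -23, x = -18


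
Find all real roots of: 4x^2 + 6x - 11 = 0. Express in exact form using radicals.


Using the quadratic formula: x = (-b ± sqrt(b^2 - 4ac)) / (2a)
Here a = 4, b = 6, c = -11
Discriminant = b^2 - 4ac = 6^2 - 4(4)(-11) = 36 + 176 = 212
Since discriminant = 212 > 0, there are two real roots.
x = (-6 ± 2*sqrt(53)) / 8
Simplifying: x = (-3 ± sqrt(53)) / 4
Numerically: x ≈ 1.0700 or x ≈ -2.5700

x = (-3 + sqrt(53)) / 4 or x = (-3 - sqrt(53)) / 4


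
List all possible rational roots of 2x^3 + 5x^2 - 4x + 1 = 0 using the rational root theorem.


Rational root theorem: possible roots are ±p/q where:
  p divides the constant term (1): p ∈ {1}
  q divides the leading coefficient (2): q ∈ {1, 2}

All possible rational roots: -1, -1/2, 1/2, 1

-1, -1/2, 1/2, 1


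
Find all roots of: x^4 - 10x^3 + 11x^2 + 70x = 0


The constant term is 0, so x = 0 is a root. Factor out x:
  x^3 - 10x^2 + 11x + 70 = 0
Let p(x) = x^3 - 10x^2 + 11x + 70. By the rational root theorem (leading coefficient 1), any rational root is an integer divisor of 70: try ±1, ±2, ... in turn.
Test x = 1: value = 72 ≠ 0.
Test x = -1: value = 48 ≠ 0.
Test x = 2: value = 60 ≠ 0.
Test x = -2: value = 0 ✓, so (x + 2) is a factor.
Synthetic division by (x + 2): bring down 1; 1(-2) - 10 = -12; (-12)(-2) + 11 = 35; 35(-2) + 70 = 0 → quotient x^2 - 12x + 35, remainder 0.
Solve the quadratic x^2 - 12x + 35 = 0: discriminant = (-12)^2 - 4(1)(35) = 144 - 140 = 4.
sqrt(4) = 2, so x = (12 ± 2)/2: x = 7 or x = 5.
Collecting all roots found:

x = -2, x = 0, x = 5, x = 7


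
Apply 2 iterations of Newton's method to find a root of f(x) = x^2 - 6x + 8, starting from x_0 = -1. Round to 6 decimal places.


Newton's method: x_(n+1) = x_n - f(x_n)/f'(x_n)
f(x) = x^2 - 6x + 8
f'(x) = 2x - 6

Iteration 1:
  f(-1.000000) = 15.000000
  f'(-1.000000) = -8.000000
  x_1 = -1.000000 - (15.000000)/(-8.000000) = 0.875000

Iteration 2:
  f(0.875000) = 3.515625
  f'(0.875000) = -4.250000
  x_2 = 0.875000 - (3.515625)/(-4.250000) = 1.702206

x_2 = 1.702206


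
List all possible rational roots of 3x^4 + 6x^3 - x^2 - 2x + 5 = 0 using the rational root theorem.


Rational root theorem: possible roots are ±p/q where:
  p divides the constant term (5): p ∈ {1, 5}
  q divides the leading coefficient (3): q ∈ {1, 3}

All possible rational roots: -5, -5/3, -1, -1/3, 1/3, 1, 5/3, 5

-5, -5/3, -1, -1/3, 1/3, 1, 5/3, 5


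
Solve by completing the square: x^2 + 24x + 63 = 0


Start: x^2 + 24x + 63 = 0
Move constant: x^2 + 24x = -63
Half of 24 is 12, squared is 144
Add 144 to both sides: x^2 + 24x + 144 = 81
(x + 12)^2 = 81
x + 12 = ±9
x = -12 + 9 = -3 or x = -12 - 9 = -21

x = -21, x = -3


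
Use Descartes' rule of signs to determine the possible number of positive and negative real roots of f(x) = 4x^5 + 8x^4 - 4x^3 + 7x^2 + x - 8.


Descartes' rule of signs:

For positive roots, count sign changes in f(x) = 4x^5 + 8x^4 - 4x^3 + 7x^2 + x - 8:
Signs of coefficients: +, +, -, +, +, -
Number of sign changes: 3
Possible positive real roots: 3, 1

For negative roots, examine f(-x) = -4x^5 + 8x^4 + 4x^3 + 7x^2 - x - 8:
Signs of coefficients: -, +, +, +, -, -
Number of sign changes: 2
Possible negative real roots: 2, 0

Positive roots: 3 or 1; Negative roots: 2 or 0


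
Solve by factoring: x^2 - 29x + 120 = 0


We need two numbers that multiply to 120 and add to -29.
Those numbers are -24 and -5 (since (-24) * (-5) = 120 and (-24) + (-5) = -29).
So x^2 - 29x + 120 = (x - 24)(x - 5) = 0
Setting each factor to zero: x = 24 or x = 5

x = 5, x = 24


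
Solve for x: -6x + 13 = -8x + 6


Starting with: -6x + 13 = -8x + 6
Move all x terms to left: (-6 + 8)x = 6 - 13
Simplify: 2x = -7
Divide both sides by 2: x = -7/2

x = -7/2


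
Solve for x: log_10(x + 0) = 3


Convert to exponential form: x + 0 = 10^3 = 1000
x = 1000 - 0 = 1000
Check: log_10(1000 + 0) = log_10(1000) = log_10(1000) = 3 ✓

x = 1000


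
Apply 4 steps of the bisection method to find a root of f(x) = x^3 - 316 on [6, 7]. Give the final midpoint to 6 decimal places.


f(x) = x^3 - 316
f(6) = -100 < 0
f(7) = 27 > 0

Step 1: midpoint = (6.000000 + 7.000000)/2 = 6.500000
  f(6.500000) = -41.375000
  f(mid) < 0, so root is in [6.500000, 7.000000]

Step 2: midpoint = (6.500000 + 7.000000)/2 = 6.750000
  f(6.750000) = -8.453125
  f(mid) < 0, so root is in [6.750000, 7.000000]

Step 3: midpoint = (6.750000 + 7.000000)/2 = 6.875000
  f(6.875000) = 8.951172
  f(mid) > 0, so root is in [6.750000, 6.875000]

Step 4: midpoint = (6.750000 + 6.875000)/2 = 6.812500
  f(6.812500) = 0.169189
  f(mid) > 0, so root is in [6.750000, 6.812500]

midpoint = 6.812500


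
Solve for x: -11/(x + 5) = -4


Multiply both sides by (x + 5): -11 = -4(x + 5)
Distribute: -11 = -4x - 20
-4x = -11 + 20 = 9
x = -9/4

x = -9/4


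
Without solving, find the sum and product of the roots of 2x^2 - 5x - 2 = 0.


By Vieta's formulas for ax^2 + bx + c = 0:
  Sum of roots = -b/a
  Product of roots = c/a

Here a = 2, b = -5, c = -2
Sum = -(-5)/2 = 5/2
Product = -2/2 = -1

Sum = 5/2, Product = -1


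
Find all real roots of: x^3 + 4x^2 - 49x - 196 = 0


Let p(x) = x^3 + 4x^2 - 49x - 196. By the rational root theorem (leading coefficient 1), any rational root is an integer divisor of 196: try ±1, ±2, ... in turn.
Test x = 1: value = -240 ≠ 0.
Test x = -1: value = -144 ≠ 0.
Test x = 2: value = -270 ≠ 0.
Test x = -2: value = -90 ≠ 0.
Test x = 4: value = -264 ≠ 0.
Test x = -4: value = 0 ✓, so (x + 4) is a factor.
Synthetic division by (x + 4): bring down 1; 1(-4) + 4 = 0; 0(-4) - 49 = -49; (-49)(-4) - 196 = 0 → quotient x^2 - 49, remainder 0.
Solve the quadratic x^2 - 49 = 0: discriminant = 0^2 - 4(1)(-49) = 0 + 196 = 196.
sqrt(196) = 14, so x = (0 ± 14)/2: x = 7 or x = -7.

x = -7, x = -4, x = 7


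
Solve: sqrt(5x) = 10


Square both sides: 5x = 10^2 = 100
5x = 100 - 0 = 100
x = 20
Check: sqrt(5*20 + 0) = sqrt(100) = 10 ✓

x = 20


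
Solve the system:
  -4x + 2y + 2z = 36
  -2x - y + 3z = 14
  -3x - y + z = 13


Using Cramer's rule. Expand each determinant along the first row.
D  = (-4)*[(-1)*1 - 3*(-1)] - 2*[(-2)*1 - 3*(-3)] + 2*[(-2)*(-1) - (-1)*(-3)]
  = (-4)*(2) - 2*(7) + 2*(-1) = -24
Dx = 36*[(-1)*1 - 3*(-1)] - 2*[14*1 - 3*13] + 2*[14*(-1) - (-1)*13]
  = 36*(2) - 2*(-25) + 2*(-1) = 120
Dy = (-4)*[14*1 - 3*13] - 36*[(-2)*1 - 3*(-3)] + 2*[(-2)*13 - 14*(-3)]
  = (-4)*(-25) - 36*(7) + 2*(16) = -120
Dz = (-4)*[(-1)*13 - 14*(-1)] - 2*[(-2)*13 - 14*(-3)] + 36*[(-2)*(-1) - (-1)*(-3)]
  = (-4)*(1) - 2*(16) + 36*(-1) = -72
x = Dx/D = 120/-24 = -5, y = Dy/D = -120/-24 = 5, z = Dz/D = -72/-24 = 3
Check eq1: (-4)(-5) + (2)(5) + (2)(3) = 36 = 36 ✓
Check eq2: (-2)(-5) + (-1)(5) + (3)(3) = 14 = 14 ✓
Check eq3: (-3)(-5) + (-1)(5) + (1)(3) = 13 = 13 ✓

x = -5, y = 5, z = 3


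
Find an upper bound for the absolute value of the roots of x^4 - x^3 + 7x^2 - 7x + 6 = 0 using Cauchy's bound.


Cauchy's bound: all roots r satisfy |r| <= 1 + max(|a_i/a_n|) for i = 0,...,n-1
where a_n is the leading coefficient.

Coefficients: [1, -1, 7, -7, 6]
Leading coefficient a_n = 1
Ratios |a_i/a_n|: 1, 7, 7, 6
Maximum ratio: 7
Cauchy's bound: |r| <= 1 + 7 = 8

Upper bound = 8


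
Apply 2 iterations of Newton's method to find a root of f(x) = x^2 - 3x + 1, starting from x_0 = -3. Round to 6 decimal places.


Newton's method: x_(n+1) = x_n - f(x_n)/f'(x_n)
f(x) = x^2 - 3x + 1
f'(x) = 2x - 3

Iteration 1:
  f(-3.000000) = 19.000000
  f'(-3.000000) = -9.000000
  x_1 = -3.000000 - (19.000000)/(-9.000000) = -0.888889

Iteration 2:
  f(-0.888889) = 4.456790
  f'(-0.888889) = -4.777778
  x_2 = -0.888889 - (4.456790)/(-4.777778) = 0.043928

x_2 = 0.043928


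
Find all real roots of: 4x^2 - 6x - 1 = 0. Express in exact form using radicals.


Using the quadratic formula: x = (-b ± sqrt(b^2 - 4ac)) / (2a)
Here a = 4, b = -6, c = -1
Discriminant = b^2 - 4ac = (-6)^2 - 4(4)(-1) = 36 + 16 = 52
Since discriminant = 52 > 0, there are two real roots.
x = (6 ± 2*sqrt(13)) / 8
Simplifying: x = (3 ± sqrt(13)) / 4
Numerically: x ≈ 1.6514 or x ≈ -0.1514

x = (3 + sqrt(13)) / 4 or x = (3 - sqrt(13)) / 4


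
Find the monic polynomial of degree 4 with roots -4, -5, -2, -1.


A monic polynomial with roots -4, -5, -2, -1 is:
p(x) = (x + 4)(x + 5)(x + 2)(x + 1)
After multiplying by (x + 4): x + 4
After multiplying by (x + 5): x^2 + 9x + 20
After multiplying by (x + 2): x^3 + 11x^2 + 38x + 40
After multiplying by (x + 1): x^4 + 12x^3 + 49x^2 + 78x + 40

x^4 + 12x^3 + 49x^2 + 78x + 40


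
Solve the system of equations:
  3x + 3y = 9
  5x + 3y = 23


Using Cramer's rule:
Determinant D = (3)(3) - (5)(3) = 9 - 15 = -6
Dx = (9)(3) - (23)(3) = 27 - 69 = -42
Dy = (3)(23) - (5)(9) = 69 - 45 = 24
x = Dx/D = -42/-6 = 7
y = Dy/D = 24/-6 = -4

x = 7, y = -4


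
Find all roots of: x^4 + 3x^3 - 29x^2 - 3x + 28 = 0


Let p(x) = x^4 + 3x^3 - 29x^2 - 3x + 28. By the rational root theorem (leading coefficient 1), any rational root is an integer divisor of 28: try ±1, ±2, ... in turn.
Test x = 1: value = 0 ✓, so (x - 1) is a factor.
Synthetic division by (x - 1): bring down 1; 1(1) + 3 = 4; 4(1) - 29 = -25; (-25)(1) - 3 = -28; (-28)(1) + 28 = 0 → quotient x^3 + 4x^2 - 25x - 28, remainder 0.
Continue with the quotient x^3 + 4x^2 - 25x - 28 (candidates must divide 28; re-test x = 1 first in case it repeats).
Test x = 1: value = -48 ≠ 0.
Test x = -1: value = 0 ✓, so (x + 1) is a factor.
Synthetic division by (x + 1): bring down 1; 1(-1) + 4 = 3; 3(-1) - 25 = -28; (-28)(-1) - 28 = 0 → quotient x^2 + 3x - 28, remainder 0.
Solve the quadratic x^2 + 3x - 28 = 0: discriminant = 3^2 - 4(1)(-28) = 9 + 112 = 121.
sqrt(121) = 11, so x = (-3 ± 11)/2: x = 4 or x = -7.
Collecting all roots found:

x = -7, x = -1, x = 1, x = 4


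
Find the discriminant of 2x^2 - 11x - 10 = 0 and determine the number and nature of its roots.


For ax^2 + bx + c = 0, discriminant D = b^2 - 4ac
Here a = 2, b = -11, c = -10
D = (-11)^2 - 4(2)(-10) = 121 + 80 = 201

D = 201 > 0 but not a perfect square
The equation has 2 distinct real irrational roots.

Discriminant = 201, 2 distinct real irrational roots


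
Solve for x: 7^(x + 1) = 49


Express both sides with the same base.
49 = 7^2
Since the bases match, equate exponents: x + 1 = 2
So x = 2 - (1) = 1

x = 1


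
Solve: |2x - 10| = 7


An absolute value equation |expr| = 7 gives two cases:
Case 1: 2x - 10 = 7
  2x = 17, so x = 17/2
Case 2: 2x - 10 = -7
  2x = 3, so x = 3/2

x = 3/2, x = 17/2
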